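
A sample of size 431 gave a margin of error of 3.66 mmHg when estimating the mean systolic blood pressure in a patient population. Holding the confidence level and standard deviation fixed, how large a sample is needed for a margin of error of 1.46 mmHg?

Margin of error scales as 1/√n, so n₂ = n₁·(E₁/E₂)².
n₂ = 431 × (3.66/1.46)² = 431 × 6.284 = 2708.40
Round up: n₂ = 2709.

2709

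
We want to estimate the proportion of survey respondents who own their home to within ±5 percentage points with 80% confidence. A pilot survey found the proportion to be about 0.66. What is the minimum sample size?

For a proportion with margin E = 0.05 at 80% confidence, z = 1.282.
n = p̂(1−p̂)(z/E)² = 0.66 × 0.34 × (1.282/0.05)² = 147.52
Round up: n = 148.

148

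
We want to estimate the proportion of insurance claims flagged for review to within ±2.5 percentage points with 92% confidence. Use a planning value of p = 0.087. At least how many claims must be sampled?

For a proportion with margin E = 0.025 at 92% confidence, z = 1.751.
n = p̂(1−p̂)(z/E)² = 0.087 × 0.913 × (1.751/0.025)² = 389.66
Round up: n = 390.

390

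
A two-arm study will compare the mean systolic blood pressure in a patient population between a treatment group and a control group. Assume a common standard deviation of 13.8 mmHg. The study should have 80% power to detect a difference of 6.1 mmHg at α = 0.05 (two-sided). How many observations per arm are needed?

81 per group

For two equal groups, n per group = 2·((z_{α/2} + z_β)·σ/δ)².
z_{α/2} = 1.960; z_β = 0.842 (power 80%).
n = 2 × (2.802 × 13.8 / 6.1)² = 2 × 40.18 = 80.36
Round up: n = 81 per group.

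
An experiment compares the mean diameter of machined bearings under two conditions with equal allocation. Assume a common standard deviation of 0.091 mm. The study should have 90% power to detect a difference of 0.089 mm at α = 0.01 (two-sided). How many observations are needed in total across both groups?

64 total

For two equal groups, n per group = 2·((z_{α/2} + z_β)·σ/δ)².
z_{α/2} = 2.576; z_β = 1.282 (power 90%).
n = 2 × (3.858 × 0.091 / 0.089)² = 2 × 15.56 = 31.12
Round up: n = 32 per group.
Total across both groups: 2 × 32 = 64.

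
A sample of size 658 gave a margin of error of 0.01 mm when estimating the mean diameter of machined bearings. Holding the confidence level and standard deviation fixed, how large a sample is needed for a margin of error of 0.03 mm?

Margin of error scales as 1/√n, so n₂ = n₁·(E₁/E₂)².
n₂ = 658 × (0.01/0.03)² = 658 × 0.1111 = 73.10
Round up: n₂ = 74.

n = 74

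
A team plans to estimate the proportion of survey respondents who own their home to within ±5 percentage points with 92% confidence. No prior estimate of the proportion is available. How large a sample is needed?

For a proportion with margin E = 0.05 at 92% confidence, z = 1.751.
With no prior estimate, use p = 0.5, which maximizes p(1−p) at 0.25.
n = 0.25 × (z/E)² = 0.25 × (1.751/0.05)² = 306.60
Round up: n = 307.

n = 307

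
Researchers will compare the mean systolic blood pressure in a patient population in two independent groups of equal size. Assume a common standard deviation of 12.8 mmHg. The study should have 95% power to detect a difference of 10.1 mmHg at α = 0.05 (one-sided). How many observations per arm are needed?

For two equal groups, n per group = 2·((z_α + z_β)·σ/δ)².
z_α = 1.645; z_β = 1.645 (power 95%).
n = 2 × (3.290 × 12.8 / 10.1)² = 2 × 17.38 = 34.76
Round up: n = 35 per group.

35 per group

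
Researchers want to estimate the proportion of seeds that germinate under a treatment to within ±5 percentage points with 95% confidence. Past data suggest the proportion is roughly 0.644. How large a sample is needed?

353

For a proportion with margin E = 0.05 at 95% confidence, z = 1.960.
n = p̂(1−p̂)(z/E)² = 0.644 × 0.356 × (1.960/0.05)² = 352.30
Round up: n = 353.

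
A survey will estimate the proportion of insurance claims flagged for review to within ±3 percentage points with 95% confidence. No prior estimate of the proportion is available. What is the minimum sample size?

1068

For a proportion with margin E = 0.03 at 95% confidence, z = 1.960.
With no prior estimate, use p = 0.5, which maximizes p(1−p) at 0.25.
n = 0.25 × (z/E)² = 0.25 × (1.960/0.03)² = 1067.11
Round up: n = 1068.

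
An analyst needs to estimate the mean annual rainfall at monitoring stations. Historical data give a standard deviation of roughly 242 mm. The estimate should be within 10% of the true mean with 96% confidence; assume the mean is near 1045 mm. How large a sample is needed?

23

For a mean, the margin of error is E = z·σ/√n, so n = (zσ/E)².
At 96% confidence, z = 2.054.
E = 10% of 1045 = 104.5 mm.
n = (2.054 × 242 / 104.5)² = 22.63
Round up: n = 23.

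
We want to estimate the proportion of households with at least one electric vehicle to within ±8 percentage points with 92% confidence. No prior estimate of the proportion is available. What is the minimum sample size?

For a proportion with margin E = 0.08 at 92% confidence, z = 1.751.
With no prior estimate, use p = 0.5, which maximizes p(1−p) at 0.25.
n = 0.25 × (z/E)² = 0.25 × (1.751/0.08)² = 119.77
Round up: n = 120.

120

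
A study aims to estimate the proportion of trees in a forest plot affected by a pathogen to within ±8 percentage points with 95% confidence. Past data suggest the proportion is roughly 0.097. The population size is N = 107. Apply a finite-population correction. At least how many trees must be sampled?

For a proportion with margin E = 0.08 at 95% confidence, z = 1.960.
n = p̂(1−p̂)(z/E)² = 0.097 × 0.903 × (1.960/0.08)² = 52.58 — call this n₀.
Finite-population correction with N = 107: n = n₀ / (1 + (n₀−1)/N) = 52.58 / 1.482 = 35.48
Round up: n = 36.

36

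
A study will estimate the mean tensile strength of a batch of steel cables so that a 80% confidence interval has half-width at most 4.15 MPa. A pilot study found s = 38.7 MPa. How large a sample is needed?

For a mean, the margin of error is E = z·σ/√n, so n = (zσ/E)².
At 80% confidence, z = 1.282.
n = (1.282 × 38.7 / 4.15)² = 142.92
Round up: n = 143.

143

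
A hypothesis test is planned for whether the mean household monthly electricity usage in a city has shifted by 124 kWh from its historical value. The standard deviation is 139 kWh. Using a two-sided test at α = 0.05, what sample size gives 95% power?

17

For a one-sample z-test, n = ((z_{α/2} + z_β)·σ/δ)².
z_{α/2} = 1.960 (two-sided α = 0.05); z_β = 1.645 (power 95% → β = 0.05).
n = (3.605 × 139 / 124)² = 16.33
Round up: n = 17.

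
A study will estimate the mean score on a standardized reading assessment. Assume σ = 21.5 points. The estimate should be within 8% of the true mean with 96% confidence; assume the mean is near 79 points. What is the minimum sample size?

49

For a mean, the margin of error is E = z·σ/√n, so n = (zσ/E)².
At 96% confidence, z = 2.054.
E = 8% of 79 = 6.32 points.
n = (2.054 × 21.5 / 6.32)² = 48.83
Round up: n = 49.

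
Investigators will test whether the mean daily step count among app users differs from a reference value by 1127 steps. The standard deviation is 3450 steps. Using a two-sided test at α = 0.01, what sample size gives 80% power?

For a one-sample z-test, n = ((z_{α/2} + z_β)·σ/δ)².
z_{α/2} = 2.576 (two-sided α = 0.01); z_β = 0.842 (power 80% → β = 0.2).
n = (3.418 × 3450 / 1127)² = 109.48
Round up: n = 110.

110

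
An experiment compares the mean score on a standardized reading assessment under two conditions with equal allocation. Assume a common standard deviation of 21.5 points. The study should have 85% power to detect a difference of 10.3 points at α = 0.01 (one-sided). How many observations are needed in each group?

99 per group

For two equal groups, n per group = 2·((z_α + z_β)·σ/δ)².
z_α = 2.326; z_β = 1.036 (power 85%).
n = 2 × (3.362 × 21.5 / 10.3)² = 2 × 49.25 = 98.50
Round up: n = 99 per group.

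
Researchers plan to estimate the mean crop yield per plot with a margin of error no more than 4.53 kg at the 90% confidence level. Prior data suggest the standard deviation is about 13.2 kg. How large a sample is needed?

For a mean, the margin of error is E = z·σ/√n, so n = (zσ/E)².
At 90% confidence, z = 1.645.
n = (1.645 × 13.2 / 4.53)² = 22.98
Round up: n = 23.

23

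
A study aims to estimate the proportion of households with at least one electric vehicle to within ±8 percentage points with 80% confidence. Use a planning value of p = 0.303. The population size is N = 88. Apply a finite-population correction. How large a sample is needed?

For a proportion with margin E = 0.08 at 80% confidence, z = 1.282.
n = p̂(1−p̂)(z/E)² = 0.303 × 0.697 × (1.282/0.08)² = 54.23 — call this n₀.
Finite-population correction with N = 88: n = n₀ / (1 + (n₀−1)/N) = 54.23 / 1.605 = 33.79
Round up: n = 34.

34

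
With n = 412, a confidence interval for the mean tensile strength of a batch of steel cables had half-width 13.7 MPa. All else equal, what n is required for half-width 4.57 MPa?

3703

Margin of error scales as 1/√n, so n₂ = n₁·(E₁/E₂)².
n₂ = 412 × (13.7/4.57)² = 412 × 8.987 = 3702.64
Round up: n₂ = 3703.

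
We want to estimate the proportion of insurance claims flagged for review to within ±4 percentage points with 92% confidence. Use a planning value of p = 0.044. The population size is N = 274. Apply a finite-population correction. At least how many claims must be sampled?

For a proportion with margin E = 0.04 at 92% confidence, z = 1.751.
n = p̂(1−p̂)(z/E)² = 0.044 × 0.956 × (1.751/0.04)² = 80.61 — call this n₀.
Finite-population correction with N = 274: n = n₀ / (1 + (n₀−1)/N) = 80.61 / 1.291 = 62.44
Round up: n = 63.

63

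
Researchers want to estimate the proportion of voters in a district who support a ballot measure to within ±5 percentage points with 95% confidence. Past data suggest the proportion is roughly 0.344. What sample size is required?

n = 347

For a proportion with margin E = 0.05 at 95% confidence, z = 1.960.
n = p̂(1−p̂)(z/E)² = 0.344 × 0.656 × (1.960/0.05)² = 346.76
Round up: n = 347.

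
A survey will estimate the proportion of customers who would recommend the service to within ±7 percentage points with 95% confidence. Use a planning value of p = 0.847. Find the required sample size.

For a proportion with margin E = 0.07 at 95% confidence, z = 1.960.
n = p̂(1−p̂)(z/E)² = 0.847 × 0.153 × (1.960/0.07)² = 101.60
Round up: n = 102.

102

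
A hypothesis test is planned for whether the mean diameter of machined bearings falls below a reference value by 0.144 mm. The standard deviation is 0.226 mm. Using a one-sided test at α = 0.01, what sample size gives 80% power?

For a one-sample z-test, n = ((z_α + z_β)·σ/δ)².
z_α = 2.326 (one-sided α = 0.01); z_β = 0.842 (power 80% → β = 0.2).
n = (3.168 × 0.226 / 0.144)² = 24.72
Round up: n = 25.

25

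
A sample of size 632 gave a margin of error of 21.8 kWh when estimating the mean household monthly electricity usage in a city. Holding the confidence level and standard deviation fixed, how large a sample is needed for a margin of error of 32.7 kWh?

Margin of error scales as 1/√n, so n₂ = n₁·(E₁/E₂)².
n₂ = 632 × (21.8/32.7)² = 632 × 0.4444 = 280.86
Round up: n₂ = 281.

n = 281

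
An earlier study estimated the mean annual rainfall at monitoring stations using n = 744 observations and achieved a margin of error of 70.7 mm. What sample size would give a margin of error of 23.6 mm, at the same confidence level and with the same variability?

Margin of error scales as 1/√n, so n₂ = n₁·(E₁/E₂)².
n₂ = 744 × (70.7/23.6)² = 744 × 8.975 = 6677.40
Round up: n₂ = 6678.

6678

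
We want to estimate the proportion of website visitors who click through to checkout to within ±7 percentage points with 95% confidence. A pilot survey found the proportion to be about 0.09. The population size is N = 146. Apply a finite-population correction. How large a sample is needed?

45

For a proportion with margin E = 0.07 at 95% confidence, z = 1.960.
n = p̂(1−p̂)(z/E)² = 0.09 × 0.91 × (1.960/0.07)² = 64.21 — call this n₀.
Finite-population correction with N = 146: n = n₀ / (1 + (n₀−1)/N) = 64.21 / 1.433 = 44.81
Round up: n = 45.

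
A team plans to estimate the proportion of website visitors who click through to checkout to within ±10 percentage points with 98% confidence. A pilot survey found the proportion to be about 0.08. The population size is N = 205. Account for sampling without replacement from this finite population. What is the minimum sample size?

For a proportion with margin E = 0.1 at 98% confidence, z = 2.326.
n = p̂(1−p̂)(z/E)² = 0.08 × 0.92 × (2.326/0.1)² = 39.82 — call this n₀.
Finite-population correction with N = 205: n = n₀ / (1 + (n₀−1)/N) = 39.82 / 1.189 = 33.49
Round up: n = 34.

34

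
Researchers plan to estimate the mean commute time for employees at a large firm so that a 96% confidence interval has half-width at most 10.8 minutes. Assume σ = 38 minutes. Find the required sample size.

For a mean, the margin of error is E = z·σ/√n, so n = (zσ/E)².
At 96% confidence, z = 2.054.
n = (2.054 × 38 / 10.8)² = 52.23
Round up: n = 53.

53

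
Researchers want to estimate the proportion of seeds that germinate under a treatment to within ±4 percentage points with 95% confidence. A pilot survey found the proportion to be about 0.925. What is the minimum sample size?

167

For a proportion with margin E = 0.04 at 95% confidence, z = 1.960.
n = p̂(1−p̂)(z/E)² = 0.925 × 0.075 × (1.960/0.04)² = 166.57
Round up: n = 167.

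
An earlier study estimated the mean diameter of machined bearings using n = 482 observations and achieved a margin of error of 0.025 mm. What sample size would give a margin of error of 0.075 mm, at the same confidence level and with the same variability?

n = 54

Margin of error scales as 1/√n, so n₂ = n₁·(E₁/E₂)².
n₂ = 482 × (0.025/0.075)² = 482 × 0.1111 = 53.55
Round up: n₂ = 54.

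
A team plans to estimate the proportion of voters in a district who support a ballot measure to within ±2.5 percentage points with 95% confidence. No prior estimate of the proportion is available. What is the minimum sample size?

1537

For a proportion with margin E = 0.025 at 95% confidence, z = 1.960.
With no prior estimate, use p = 0.5, which maximizes p(1−p) at 0.25.
n = 0.25 × (z/E)² = 0.25 × (1.960/0.025)² = 1536.64
Round up: n = 1537.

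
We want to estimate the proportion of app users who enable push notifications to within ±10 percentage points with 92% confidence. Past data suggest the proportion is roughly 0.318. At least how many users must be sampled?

For a proportion with margin E = 0.1 at 92% confidence, z = 1.751.
n = p̂(1−p̂)(z/E)² = 0.318 × 0.682 × (1.751/0.1)² = 66.49
Round up: n = 67.

n = 67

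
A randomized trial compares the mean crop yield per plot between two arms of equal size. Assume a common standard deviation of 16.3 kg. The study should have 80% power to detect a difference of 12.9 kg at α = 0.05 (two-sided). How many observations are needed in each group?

For two equal groups, n per group = 2·((z_{α/2} + z_β)·σ/δ)².
z_{α/2} = 1.960; z_β = 0.842 (power 80%).
n = 2 × (2.802 × 16.3 / 12.9)² = 2 × 12.54 = 25.08
Round up: n = 26 per group.

26 per group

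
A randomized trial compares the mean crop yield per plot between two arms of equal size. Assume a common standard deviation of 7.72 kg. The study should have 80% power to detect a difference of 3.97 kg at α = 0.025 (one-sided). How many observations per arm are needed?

60 per group

For two equal groups, n per group = 2·((z_α + z_β)·σ/δ)².
z_α = 1.960; z_β = 0.842 (power 80%).
n = 2 × (2.802 × 7.72 / 3.97)² = 2 × 29.69 = 59.38
Round up: n = 60 per group.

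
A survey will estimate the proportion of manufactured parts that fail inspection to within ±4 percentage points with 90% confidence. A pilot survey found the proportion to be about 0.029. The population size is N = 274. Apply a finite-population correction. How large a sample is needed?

n = 41

For a proportion with margin E = 0.04 at 90% confidence, z = 1.645.
n = p̂(1−p̂)(z/E)² = 0.029 × 0.971 × (1.645/0.04)² = 47.62 — call this n₀.
Finite-population correction with N = 274: n = n₀ / (1 + (n₀−1)/N) = 47.62 / 1.17 = 40.70
Round up: n = 41.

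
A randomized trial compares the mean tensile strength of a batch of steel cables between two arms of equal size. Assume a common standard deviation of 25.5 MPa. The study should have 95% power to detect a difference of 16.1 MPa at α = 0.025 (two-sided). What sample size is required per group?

For two equal groups, n per group = 2·((z_{α/2} + z_β)·σ/δ)².
z_{α/2} = 2.241; z_β = 1.645 (power 95%).
n = 2 × (3.886 × 25.5 / 16.1)² = 2 × 37.88 = 75.76
Round up: n = 76 per group.

76 per group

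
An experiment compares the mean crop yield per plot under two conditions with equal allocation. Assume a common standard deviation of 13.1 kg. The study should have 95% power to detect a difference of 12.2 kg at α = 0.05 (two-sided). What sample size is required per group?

For two equal groups, n per group = 2·((z_{α/2} + z_β)·σ/δ)².
z_{α/2} = 1.960; z_β = 1.645 (power 95%).
n = 2 × (3.605 × 13.1 / 12.2)² = 2 × 14.98 = 29.96
Round up: n = 30 per group.

30 per group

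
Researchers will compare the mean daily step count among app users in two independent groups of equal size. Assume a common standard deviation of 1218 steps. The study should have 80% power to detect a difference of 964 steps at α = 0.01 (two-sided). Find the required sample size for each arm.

38 per group

For two equal groups, n per group = 2·((z_{α/2} + z_β)·σ/δ)².
z_{α/2} = 2.576; z_β = 0.842 (power 80%).
n = 2 × (3.418 × 1218 / 964)² = 2 × 18.65 = 37.30
Round up: n = 38 per group.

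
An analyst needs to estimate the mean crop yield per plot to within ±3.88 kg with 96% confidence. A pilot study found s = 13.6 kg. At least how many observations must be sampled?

For a mean, the margin of error is E = z·σ/√n, so n = (zσ/E)².
At 96% confidence, z = 2.054.
n = (2.054 × 13.6 / 3.88)² = 51.83
Round up: n = 52.

52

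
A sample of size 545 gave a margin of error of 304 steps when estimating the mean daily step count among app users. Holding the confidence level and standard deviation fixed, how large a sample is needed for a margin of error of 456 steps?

243

Margin of error scales as 1/√n, so n₂ = n₁·(E₁/E₂)².
n₂ = 545 × (304/456)² = 545 × 0.4444 = 242.20
Round up: n₂ = 243.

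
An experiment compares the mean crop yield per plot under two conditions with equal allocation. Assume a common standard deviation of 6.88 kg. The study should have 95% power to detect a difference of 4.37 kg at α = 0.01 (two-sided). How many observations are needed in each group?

For two equal groups, n per group = 2·((z_{α/2} + z_β)·σ/δ)².
z_{α/2} = 2.576; z_β = 1.645 (power 95%).
n = 2 × (4.221 × 6.88 / 4.37)² = 2 × 44.16 = 88.32
Round up: n = 89 per group.

89 per group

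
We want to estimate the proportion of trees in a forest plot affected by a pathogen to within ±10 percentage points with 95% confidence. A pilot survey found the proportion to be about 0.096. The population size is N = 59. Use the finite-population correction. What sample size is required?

For a proportion with margin E = 0.1 at 95% confidence, z = 1.960.
n = p̂(1−p̂)(z/E)² = 0.096 × 0.904 × (1.960/0.1)² = 33.34 — call this n₀.
Finite-population correction with N = 59: n = n₀ / (1 + (n₀−1)/N) = 33.34 / 1.548 = 21.54
Round up: n = 22.

n = 22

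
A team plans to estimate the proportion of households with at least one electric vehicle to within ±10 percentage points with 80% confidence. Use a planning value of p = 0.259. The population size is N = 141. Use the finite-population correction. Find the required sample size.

For a proportion with margin E = 0.1 at 80% confidence, z = 1.282.
n = p̂(1−p̂)(z/E)² = 0.259 × 0.741 × (1.282/0.1)² = 31.54 — call this n₀.
Finite-population correction with N = 141: n = n₀ / (1 + (n₀−1)/N) = 31.54 / 1.217 = 25.92
Round up: n = 26.

n = 26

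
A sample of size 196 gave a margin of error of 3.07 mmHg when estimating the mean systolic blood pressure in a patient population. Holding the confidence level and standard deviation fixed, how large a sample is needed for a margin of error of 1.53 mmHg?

n = 790

Margin of error scales as 1/√n, so n₂ = n₁·(E₁/E₂)².
n₂ = 196 × (3.07/1.53)² = 196 × 4.026 = 789.10
Round up: n₂ = 790.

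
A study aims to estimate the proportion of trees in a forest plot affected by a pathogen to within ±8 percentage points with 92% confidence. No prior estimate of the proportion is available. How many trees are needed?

120

For a proportion with margin E = 0.08 at 92% confidence, z = 1.751.
With no prior estimate, use p = 0.5, which maximizes p(1−p) at 0.25.
n = 0.25 × (z/E)² = 0.25 × (1.751/0.08)² = 119.77
Round up: n = 120.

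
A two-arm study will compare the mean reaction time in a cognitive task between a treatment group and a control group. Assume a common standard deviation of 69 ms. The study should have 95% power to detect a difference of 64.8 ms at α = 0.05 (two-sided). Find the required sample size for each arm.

30 per group

For two equal groups, n per group = 2·((z_{α/2} + z_β)·σ/δ)².
z_{α/2} = 1.960; z_β = 1.645 (power 95%).
n = 2 × (3.605 × 69 / 64.8)² = 2 × 14.74 = 29.48
Round up: n = 30 per group.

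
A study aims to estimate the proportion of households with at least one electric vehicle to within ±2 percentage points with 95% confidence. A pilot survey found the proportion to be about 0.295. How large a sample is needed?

For a proportion with margin E = 0.02 at 95% confidence, z = 1.960.
n = p̂(1−p̂)(z/E)² = 0.295 × 0.705 × (1.960/0.02)² = 1997.39
Round up: n = 1998.

1998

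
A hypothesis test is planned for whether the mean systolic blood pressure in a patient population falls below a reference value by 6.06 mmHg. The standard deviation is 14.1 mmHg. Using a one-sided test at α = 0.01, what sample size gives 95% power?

For a one-sample z-test, n = ((z_α + z_β)·σ/δ)².
z_α = 2.326 (one-sided α = 0.01); z_β = 1.645 (power 95% → β = 0.05).
n = (3.971 × 14.1 / 6.06)² = 85.37
Round up: n = 86.

86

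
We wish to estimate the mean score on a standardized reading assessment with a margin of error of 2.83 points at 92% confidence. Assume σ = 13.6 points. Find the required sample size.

n = 71

For a mean, the margin of error is E = z·σ/√n, so n = (zσ/E)².
At 92% confidence, z = 1.751.
n = (1.751 × 13.6 / 2.83)² = 70.81
Round up: n = 71.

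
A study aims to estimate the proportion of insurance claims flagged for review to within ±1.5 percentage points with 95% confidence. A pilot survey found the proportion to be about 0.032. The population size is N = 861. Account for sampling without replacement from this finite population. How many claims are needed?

328

For a proportion with margin E = 0.015 at 95% confidence, z = 1.960.
n = p̂(1−p̂)(z/E)² = 0.032 × 0.968 × (1.960/0.015)² = 528.88 — call this n₀.
Finite-population correction with N = 861: n = n₀ / (1 + (n₀−1)/N) = 528.88 / 1.613 = 327.89
Round up: n = 328.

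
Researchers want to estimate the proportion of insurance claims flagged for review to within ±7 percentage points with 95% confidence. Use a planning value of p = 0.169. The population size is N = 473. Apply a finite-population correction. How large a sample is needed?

For a proportion with margin E = 0.07 at 95% confidence, z = 1.960.
n = p̂(1−p̂)(z/E)² = 0.169 × 0.831 × (1.960/0.07)² = 110.10 — call this n₀.
Finite-population correction with N = 473: n = n₀ / (1 + (n₀−1)/N) = 110.10 / 1.231 = 89.44
Round up: n = 90.

90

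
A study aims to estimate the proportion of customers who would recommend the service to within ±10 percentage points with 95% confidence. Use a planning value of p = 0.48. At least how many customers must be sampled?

n = 96

For a proportion with margin E = 0.1 at 95% confidence, z = 1.960.
n = p̂(1−p̂)(z/E)² = 0.48 × 0.52 × (1.960/0.1)² = 95.89
Round up: n = 96.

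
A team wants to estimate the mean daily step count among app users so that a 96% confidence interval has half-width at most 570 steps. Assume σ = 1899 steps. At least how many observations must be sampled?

For a mean, the margin of error is E = z·σ/√n, so n = (zσ/E)².
At 96% confidence, z = 2.054.
n = (2.054 × 1899 / 570)² = 46.83
Round up: n = 47.

n = 47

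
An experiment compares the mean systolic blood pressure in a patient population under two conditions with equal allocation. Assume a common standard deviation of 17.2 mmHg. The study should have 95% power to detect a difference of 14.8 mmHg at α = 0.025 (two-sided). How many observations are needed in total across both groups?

82 total

For two equal groups, n per group = 2·((z_{α/2} + z_β)·σ/δ)².
z_{α/2} = 2.241; z_β = 1.645 (power 95%).
n = 2 × (3.886 × 17.2 / 14.8)² = 2 × 20.40 = 40.80
Round up: n = 41 per group.
Total across both groups: 2 × 41 = 82.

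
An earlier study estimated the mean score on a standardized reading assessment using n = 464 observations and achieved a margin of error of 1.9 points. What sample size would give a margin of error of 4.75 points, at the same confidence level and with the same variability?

n = 75

Margin of error scales as 1/√n, so n₂ = n₁·(E₁/E₂)².
n₂ = 464 × (1.9/4.75)² = 464 × 0.16 = 74.24
Round up: n₂ = 75.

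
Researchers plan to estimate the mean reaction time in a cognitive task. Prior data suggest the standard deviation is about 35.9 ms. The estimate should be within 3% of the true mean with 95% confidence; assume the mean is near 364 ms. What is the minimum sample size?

42

For a mean, the margin of error is E = z·σ/√n, so n = (zσ/E)².
At 95% confidence, z = 1.960.
E = 3% of 364 = 10.92 ms.
n = (1.960 × 35.9 / 10.92)² = 41.52
Round up: n = 42.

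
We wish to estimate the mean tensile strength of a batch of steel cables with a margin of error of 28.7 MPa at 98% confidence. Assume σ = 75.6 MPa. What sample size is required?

n = 38

For a mean, the margin of error is E = z·σ/√n, so n = (zσ/E)².
At 98% confidence, z = 2.326.
n = (2.326 × 75.6 / 28.7)² = 37.54
Round up: n = 38.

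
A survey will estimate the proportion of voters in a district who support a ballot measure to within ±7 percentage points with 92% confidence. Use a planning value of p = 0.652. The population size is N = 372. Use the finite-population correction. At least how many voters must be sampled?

n = 103

For a proportion with margin E = 0.07 at 92% confidence, z = 1.751.
n = p̂(1−p̂)(z/E)² = 0.652 × 0.348 × (1.751/0.07)² = 141.97 — call this n₀.
Finite-population correction with N = 372: n = n₀ / (1 + (n₀−1)/N) = 141.97 / 1.379 = 102.95
Round up: n = 103.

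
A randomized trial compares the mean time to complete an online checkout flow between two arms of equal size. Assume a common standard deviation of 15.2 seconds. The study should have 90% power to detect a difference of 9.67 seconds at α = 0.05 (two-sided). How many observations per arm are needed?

52 per group

For two equal groups, n per group = 2·((z_{α/2} + z_β)·σ/δ)².
z_{α/2} = 1.960; z_β = 1.282 (power 90%).
n = 2 × (3.242 × 15.2 / 9.67)² = 2 × 25.97 = 51.94
Round up: n = 52 per group.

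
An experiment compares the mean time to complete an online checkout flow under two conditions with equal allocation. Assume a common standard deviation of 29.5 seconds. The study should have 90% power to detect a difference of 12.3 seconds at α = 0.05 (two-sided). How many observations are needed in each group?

121 per group

For two equal groups, n per group = 2·((z_{α/2} + z_β)·σ/δ)².
z_{α/2} = 1.960; z_β = 1.282 (power 90%).
n = 2 × (3.242 × 29.5 / 12.3)² = 2 × 60.46 = 120.92
Round up: n = 121 per group.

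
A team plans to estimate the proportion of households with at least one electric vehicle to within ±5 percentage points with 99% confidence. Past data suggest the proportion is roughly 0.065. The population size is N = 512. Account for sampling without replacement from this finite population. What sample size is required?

123

For a proportion with margin E = 0.05 at 99% confidence, z = 2.576.
n = p̂(1−p̂)(z/E)² = 0.065 × 0.935 × (2.576/0.05)² = 161.32 — call this n₀.
Finite-population correction with N = 512: n = n₀ / (1 + (n₀−1)/N) = 161.32 / 1.313 = 122.86
Round up: n = 123.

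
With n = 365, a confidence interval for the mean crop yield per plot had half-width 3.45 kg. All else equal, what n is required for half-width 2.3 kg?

822

Margin of error scales as 1/√n, so n₂ = n₁·(E₁/E₂)².
n₂ = 365 × (3.45/2.3)² = 365 × 2.25 = 821.25
Round up: n₂ = 822.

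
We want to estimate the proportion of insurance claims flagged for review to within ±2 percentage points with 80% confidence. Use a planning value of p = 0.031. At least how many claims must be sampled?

n = 124

For a proportion with margin E = 0.02 at 80% confidence, z = 1.282.
n = p̂(1−p̂)(z/E)² = 0.031 × 0.969 × (1.282/0.02)² = 123.42
Round up: n = 124.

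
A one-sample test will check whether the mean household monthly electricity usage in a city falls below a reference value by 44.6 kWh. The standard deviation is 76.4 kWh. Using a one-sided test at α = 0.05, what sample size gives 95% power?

For a one-sample z-test, n = ((z_α + z_β)·σ/δ)².
z_α = 1.645 (one-sided α = 0.05); z_β = 1.645 (power 95% → β = 0.05).
n = (3.290 × 76.4 / 44.6)² = 31.76
Round up: n = 32.

n = 32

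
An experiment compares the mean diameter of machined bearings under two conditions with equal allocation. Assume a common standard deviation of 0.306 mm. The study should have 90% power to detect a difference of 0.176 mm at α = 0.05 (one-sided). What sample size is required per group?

52 per group

For two equal groups, n per group = 2·((z_α + z_β)·σ/δ)².
z_α = 1.645; z_β = 1.282 (power 90%).
n = 2 × (2.927 × 0.306 / 0.176)² = 2 × 25.90 = 51.80
Round up: n = 52 per group.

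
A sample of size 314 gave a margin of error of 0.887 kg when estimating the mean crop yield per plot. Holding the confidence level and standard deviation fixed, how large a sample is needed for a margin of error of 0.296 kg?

2820

Margin of error scales as 1/√n, so n₂ = n₁·(E₁/E₂)².
n₂ = 314 × (0.887/0.296)² = 314 × 8.98 = 2819.72
Round up: n₂ = 2820.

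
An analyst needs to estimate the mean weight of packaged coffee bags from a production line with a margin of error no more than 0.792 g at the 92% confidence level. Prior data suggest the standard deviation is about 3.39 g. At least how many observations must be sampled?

For a mean, the margin of error is E = z·σ/√n, so n = (zσ/E)².
At 92% confidence, z = 1.751.
n = (1.751 × 3.39 / 0.792)² = 56.17
Round up: n = 57.

57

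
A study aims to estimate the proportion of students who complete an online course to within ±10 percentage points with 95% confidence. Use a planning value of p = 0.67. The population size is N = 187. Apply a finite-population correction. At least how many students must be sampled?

59

For a proportion with margin E = 0.1 at 95% confidence, z = 1.960.
n = p̂(1−p̂)(z/E)² = 0.67 × 0.33 × (1.960/0.1)² = 84.94 — call this n₀.
Finite-population correction with N = 187: n = n₀ / (1 + (n₀−1)/N) = 84.94 / 1.449 = 58.62
Round up: n = 59.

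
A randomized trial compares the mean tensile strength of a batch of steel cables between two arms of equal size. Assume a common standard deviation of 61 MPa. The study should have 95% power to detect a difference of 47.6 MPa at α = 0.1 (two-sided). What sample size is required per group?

For two equal groups, n per group = 2·((z_{α/2} + z_β)·σ/δ)².
z_{α/2} = 1.645; z_β = 1.645 (power 95%).
n = 2 × (3.290 × 61 / 47.6)² = 2 × 17.78 = 35.56
Round up: n = 36 per group.

36 per group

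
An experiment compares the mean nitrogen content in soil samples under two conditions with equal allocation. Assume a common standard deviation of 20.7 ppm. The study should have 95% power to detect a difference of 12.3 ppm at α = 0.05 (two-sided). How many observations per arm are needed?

74 per group

For two equal groups, n per group = 2·((z_{α/2} + z_β)·σ/δ)².
z_{α/2} = 1.960; z_β = 1.645 (power 95%).
n = 2 × (3.605 × 20.7 / 12.3)² = 2 × 36.81 = 73.62
Round up: n = 74 per group.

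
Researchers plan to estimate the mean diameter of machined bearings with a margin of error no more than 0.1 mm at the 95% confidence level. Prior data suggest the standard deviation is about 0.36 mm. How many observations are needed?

For a mean, the margin of error is E = z·σ/√n, so n = (zσ/E)².
At 95% confidence, z = 1.960.
n = (1.960 × 0.36 / 0.1)² = 49.79
Round up: n = 50.

50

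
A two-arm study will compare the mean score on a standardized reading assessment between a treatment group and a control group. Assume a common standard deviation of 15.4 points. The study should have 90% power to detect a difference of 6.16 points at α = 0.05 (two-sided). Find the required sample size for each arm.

132 per group

For two equal groups, n per group = 2·((z_{α/2} + z_β)·σ/δ)².
z_{α/2} = 1.960; z_β = 1.282 (power 90%).
n = 2 × (3.242 × 15.4 / 6.16)² = 2 × 65.69 = 131.38
Round up: n = 132 per group.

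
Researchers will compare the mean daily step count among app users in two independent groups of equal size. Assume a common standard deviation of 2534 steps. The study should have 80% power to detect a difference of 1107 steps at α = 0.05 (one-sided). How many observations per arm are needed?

65 per group

For two equal groups, n per group = 2·((z_α + z_β)·σ/δ)².
z_α = 1.645; z_β = 0.842 (power 80%).
n = 2 × (2.487 × 2534 / 1107)² = 2 × 32.41 = 64.82
Round up: n = 65 per group.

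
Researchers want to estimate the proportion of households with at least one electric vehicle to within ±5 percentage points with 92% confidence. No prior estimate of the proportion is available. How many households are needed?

For a proportion with margin E = 0.05 at 92% confidence, z = 1.751.
With no prior estimate, use p = 0.5, which maximizes p(1−p) at 0.25.
n = 0.25 × (z/E)² = 0.25 × (1.751/0.05)² = 306.60
Round up: n = 307.

307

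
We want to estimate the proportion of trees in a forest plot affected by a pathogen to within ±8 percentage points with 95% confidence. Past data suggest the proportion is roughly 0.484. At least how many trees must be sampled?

150

For a proportion with margin E = 0.08 at 95% confidence, z = 1.960.
n = p̂(1−p̂)(z/E)² = 0.484 × 0.516 × (1.960/0.08)² = 149.91
Round up: n = 150.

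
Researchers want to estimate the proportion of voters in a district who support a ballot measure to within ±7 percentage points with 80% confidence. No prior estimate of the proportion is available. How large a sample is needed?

n = 84

For a proportion with margin E = 0.07 at 80% confidence, z = 1.282.
With no prior estimate, use p = 0.5, which maximizes p(1−p) at 0.25.
n = 0.25 × (z/E)² = 0.25 × (1.282/0.07)² = 83.85
Round up: n = 84.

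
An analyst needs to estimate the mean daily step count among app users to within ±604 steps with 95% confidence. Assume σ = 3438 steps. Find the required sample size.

For a mean, the margin of error is E = z·σ/√n, so n = (zσ/E)².
At 95% confidence, z = 1.960.
n = (1.960 × 3438 / 604)² = 124.47
Round up: n = 125.

125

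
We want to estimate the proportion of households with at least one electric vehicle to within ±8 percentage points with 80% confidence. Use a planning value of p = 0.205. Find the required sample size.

For a proportion with margin E = 0.08 at 80% confidence, z = 1.282.
n = p̂(1−p̂)(z/E)² = 0.205 × 0.795 × (1.282/0.08)² = 41.85
Round up: n = 42.

n = 42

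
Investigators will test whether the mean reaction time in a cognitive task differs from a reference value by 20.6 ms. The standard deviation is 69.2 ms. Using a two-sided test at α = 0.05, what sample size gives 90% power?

For a one-sample z-test, n = ((z_{α/2} + z_β)·σ/δ)².
z_{α/2} = 1.960 (two-sided α = 0.05); z_β = 1.282 (power 90% → β = 0.1).
n = (3.242 × 69.2 / 20.6)² = 118.61
Round up: n = 119.

119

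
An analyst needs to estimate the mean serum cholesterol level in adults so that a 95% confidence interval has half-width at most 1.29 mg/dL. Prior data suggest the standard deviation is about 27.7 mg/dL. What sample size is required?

1772

For a mean, the margin of error is E = z·σ/√n, so n = (zσ/E)².
At 95% confidence, z = 1.960.
n = (1.960 × 27.7 / 1.29)² = 1771.30
Round up: n = 1772.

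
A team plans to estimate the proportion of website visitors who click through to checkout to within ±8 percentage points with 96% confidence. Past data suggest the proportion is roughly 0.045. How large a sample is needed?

For a proportion with margin E = 0.08 at 96% confidence, z = 2.054.
n = p̂(1−p̂)(z/E)² = 0.045 × 0.955 × (2.054/0.08)² = 28.33
Round up: n = 29.

29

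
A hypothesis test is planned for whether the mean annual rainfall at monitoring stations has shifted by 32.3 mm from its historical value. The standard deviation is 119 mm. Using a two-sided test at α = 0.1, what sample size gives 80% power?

n = 84

For a one-sample z-test, n = ((z_{α/2} + z_β)·σ/δ)².
z_{α/2} = 1.645 (two-sided α = 0.1); z_β = 0.842 (power 80% → β = 0.2).
n = (2.487 × 119 / 32.3)² = 83.95
Round up: n = 84.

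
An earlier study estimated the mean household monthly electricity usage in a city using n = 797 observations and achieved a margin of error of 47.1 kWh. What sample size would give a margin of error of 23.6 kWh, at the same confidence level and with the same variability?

Margin of error scales as 1/√n, so n₂ = n₁·(E₁/E₂)².
n₂ = 797 × (47.1/23.6)² = 797 × 3.983 = 3174.45
Round up: n₂ = 3175.

3175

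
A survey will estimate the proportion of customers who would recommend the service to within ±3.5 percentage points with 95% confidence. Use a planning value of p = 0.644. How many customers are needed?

n = 719

For a proportion with margin E = 0.035 at 95% confidence, z = 1.960.
n = p̂(1−p̂)(z/E)² = 0.644 × 0.356 × (1.960/0.035)² = 718.97
Round up: n = 719.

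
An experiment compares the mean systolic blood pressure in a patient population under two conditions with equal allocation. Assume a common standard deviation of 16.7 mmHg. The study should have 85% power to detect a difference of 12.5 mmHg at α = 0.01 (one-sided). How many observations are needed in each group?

For two equal groups, n per group = 2·((z_α + z_β)·σ/δ)².
z_α = 2.326; z_β = 1.036 (power 85%).
n = 2 × (3.362 × 16.7 / 12.5)² = 2 × 20.17 = 40.34
Round up: n = 41 per group.

41 per group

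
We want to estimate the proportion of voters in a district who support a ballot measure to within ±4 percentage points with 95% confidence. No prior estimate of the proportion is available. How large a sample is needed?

n = 601

For a proportion with margin E = 0.04 at 95% confidence, z = 1.960.
With no prior estimate, use p = 0.5, which maximizes p(1−p) at 0.25.
n = 0.25 × (z/E)² = 0.25 × (1.960/0.04)² = 600.25
Round up: n = 601.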